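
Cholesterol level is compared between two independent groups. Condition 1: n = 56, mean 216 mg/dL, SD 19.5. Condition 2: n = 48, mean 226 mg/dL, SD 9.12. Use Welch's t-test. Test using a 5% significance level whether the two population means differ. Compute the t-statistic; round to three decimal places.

Let group 1 = condition 1, group 2 = condition 2. H0: μ_1 = μ_2; H1: μ_1 ≠ μ_2 (Welch's two-sample t-test, two-sided).
t = (x̄_1 − x̄_2)/√(s_1²/n_1 + s_2²/n_2) = (216 − 226)/√(19.5²/56 + 9.12²/48) = -3.425
Welch–Satterthwaite df ≈ 80.52
Two-sided p-value ≈ 0.0010
Since p ≈ 0.0010 < α = 0.05, reject H0; the evidence is statistically significant.

-3.425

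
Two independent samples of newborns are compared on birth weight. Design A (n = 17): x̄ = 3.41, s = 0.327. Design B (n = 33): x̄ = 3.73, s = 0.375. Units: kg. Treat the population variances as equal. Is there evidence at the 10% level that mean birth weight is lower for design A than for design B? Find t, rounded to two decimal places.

-2.98

Let group 1 = design A, group 2 = design B. H0: μ_1 = μ_2; H1: μ_1 < μ_2 (two-sample pooled-variance t-test, left-tailed).
s_p² = [(17−1)·0.327² + (33−1)·0.375²]/(17+33−2) = 0.129393
t = (3.41 − 3.73)/√[0.129393·(1/17 + 1/33)] = -2.98
df = n₁ + n₂ − 2 = 48
p-value = P(T ≤ -2.98) ≈ 0.0023
Since p ≈ 0.0023 < α = 0.1, reject H0; the data support H1.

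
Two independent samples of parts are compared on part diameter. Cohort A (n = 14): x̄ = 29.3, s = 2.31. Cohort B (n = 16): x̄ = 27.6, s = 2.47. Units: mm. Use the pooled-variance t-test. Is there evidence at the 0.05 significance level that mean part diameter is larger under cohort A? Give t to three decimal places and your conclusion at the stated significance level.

t = 1.938; reject H0

Let group 1 = cohort A, group 2 = cohort B. H0: μ_1 = μ_2; H1: μ_1 > μ_2 (two-sample pooled-variance t-test, right-tailed).
s_p² = [(14−1)·2.31² + (16−1)·2.47²]/(14+16−2) = 5.74581
t = (29.3 − 27.6)/√[5.74581·(1/14 + 1/16)] = 1.938
df = n₁ + n₂ − 2 = 28
p-value = P(T ≥ 1.938) ≈ 0.0314
Since p ≈ 0.0314 < α = 0.05, reject H0; the data support H1.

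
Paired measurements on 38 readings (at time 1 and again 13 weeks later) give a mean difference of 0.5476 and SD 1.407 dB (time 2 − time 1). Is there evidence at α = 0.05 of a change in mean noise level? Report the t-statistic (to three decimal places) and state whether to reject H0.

H0: μ_d = 0; H1: μ_d ≠ 0 (paired t-test on the differences, two-sided).
t = d̄/(s_d/√n) = 0.5476/(1.407/√38) = 2.399
df = n − 1 = 37
Two-sided p-value ≈ 0.022
Since p ≈ 0.022 < α = 0.05, reject H0; the data support H1.

t = 2.399; reject H0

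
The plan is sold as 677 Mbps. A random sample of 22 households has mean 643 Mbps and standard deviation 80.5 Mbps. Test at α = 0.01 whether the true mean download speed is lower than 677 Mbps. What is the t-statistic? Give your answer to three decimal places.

-1.981

H0: μ = 677; H1: μ < 677 (one-sample t-test, left-tailed).
t = (x̄ − μ₀)/(s/√n) = (643 − 677)/(80.5/√22) = -1.981
df = n − 1 = 21
p-value = P(T ≤ -1.981) ≈ 0.0304
Since p ≈ 0.0304 > α = 0.01, fail to reject H0; the data do not provide sufficient evidence against H0.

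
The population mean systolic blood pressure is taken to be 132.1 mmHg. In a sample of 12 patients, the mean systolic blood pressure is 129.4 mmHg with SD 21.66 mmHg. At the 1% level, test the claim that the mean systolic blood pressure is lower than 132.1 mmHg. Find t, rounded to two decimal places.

-0.43

H0: μ = 132.1; H1: μ < 132.1 (one-sample t-test, left-tailed).
t = (x̄ − μ₀)/(s/√n) = (129.4 − 132.1)/(21.66/√12) = -0.43
df = n − 1 = 11
p-value = P(T ≤ -0.43) ≈ 0.337
Since p ≈ 0.337 > α = 0.01, fail to reject H0; the data do not provide sufficient evidence against H0.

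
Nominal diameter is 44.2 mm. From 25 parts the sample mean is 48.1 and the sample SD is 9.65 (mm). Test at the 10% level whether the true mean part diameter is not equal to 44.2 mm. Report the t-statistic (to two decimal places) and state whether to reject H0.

t = 2.02; reject H0

H0: μ = 44.2; H1: μ ≠ 44.2 (one-sample t-test, two-sided).
t = (x̄ − μ₀)/(s/√n) = (48.1 − 44.2)/(9.65/√25) = 2.02
df = n − 1 = 24
Two-sided p-value ≈ 0.0546
Since p ≈ 0.0546 < α = 0.1, reject H0; the data support H1.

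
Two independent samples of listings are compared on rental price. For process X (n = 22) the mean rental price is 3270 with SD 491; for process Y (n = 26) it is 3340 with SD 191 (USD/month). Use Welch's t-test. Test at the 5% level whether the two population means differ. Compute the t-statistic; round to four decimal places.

Let group 1 = process X, group 2 = process Y. H0: μ_1 = μ_2; H1: μ_1 ≠ μ_2 (Welch's two-sample t-test, two-sided).
t = (x̄_1 − x̄_2)/√(s_1²/n_1 + s_2²/n_2) = (3270 − 3340)/√(491²/22 + 191²/26) = -0.6296
Welch–Satterthwaite df ≈ 26.36
Two-sided p-value ≈ 0.5344
Since p ≈ 0.5344 > α = 0.05, fail to reject H0; the data do not provide sufficient evidence against H0.

-0.6296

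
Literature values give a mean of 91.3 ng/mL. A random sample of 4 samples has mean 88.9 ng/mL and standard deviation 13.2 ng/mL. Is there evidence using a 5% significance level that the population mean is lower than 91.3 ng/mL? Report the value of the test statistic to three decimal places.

H0: μ = 91.3; H1: μ < 91.3 (one-sample t-test, left-tailed).
t = (x̄ − μ₀)/(s/√n) = (88.9 − 91.3)/(13.2/√4) = -0.364
df = n − 1 = 3
p-value = P(T ≤ -0.364) ≈ 0.3701
Since p ≈ 0.3701 > α = 0.05, fail to reject H0; the data do not provide sufficient evidence against H0.

-0.364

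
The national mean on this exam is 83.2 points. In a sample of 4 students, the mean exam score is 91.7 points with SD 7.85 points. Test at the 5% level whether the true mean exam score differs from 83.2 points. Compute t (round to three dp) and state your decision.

H0: μ = 83.2; H1: μ ≠ 83.2 (one-sample t-test, two-sided).
t = (x̄ − μ₀)/(s/√n) = (91.7 − 83.2)/(7.85/√4) = 2.166
df = n − 1 = 3
Two-sided p-value ≈ 0.1189
Since p ≈ 0.1189 > α = 0.05, fail to reject H0; the data do not provide sufficient evidence against H0.

t = 2.166; fail to reject H0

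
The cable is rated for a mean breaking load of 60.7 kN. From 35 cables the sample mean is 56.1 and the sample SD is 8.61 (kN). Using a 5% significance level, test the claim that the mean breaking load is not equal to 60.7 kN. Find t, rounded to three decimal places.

-3.161

H0: μ = 60.7; H1: μ ≠ 60.7 (one-sample t-test, two-sided).
t = (x̄ − μ₀)/(s/√n) = (56.1 − 60.7)/(8.61/√35) = -3.161
df = n − 1 = 34
Two-sided p-value ≈ 0.003
Since p ≈ 0.003 < α = 0.05, reject H0; the data support H1.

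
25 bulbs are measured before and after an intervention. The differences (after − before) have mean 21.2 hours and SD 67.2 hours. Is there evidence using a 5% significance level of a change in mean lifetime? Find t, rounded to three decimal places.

H0: μ_d = 0; H1: μ_d ≠ 0 (paired t-test on the differences, two-sided).
t = d̄/(s_d/√n) = 21.2/(67.2/√25) = 1.577
df = n − 1 = 24
Two-sided p-value ≈ 0.1278
Since p ≈ 0.1278 > α = 0.05, fail to reject H0; the data do not provide sufficient evidence against H0.

1.577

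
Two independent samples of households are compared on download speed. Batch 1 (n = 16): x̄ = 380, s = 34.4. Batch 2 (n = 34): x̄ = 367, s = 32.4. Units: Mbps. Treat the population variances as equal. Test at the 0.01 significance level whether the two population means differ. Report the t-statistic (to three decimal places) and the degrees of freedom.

Let group 1 = batch 1, group 2 = batch 2. H0: μ_1 = μ_2; H1: μ_1 ≠ μ_2 (two-sample pooled-variance t-test, two-sided).
s_p² = [(16−1)·34.4² + (34−1)·32.4²]/(16+34−2) = 1091.51
t = (380 − 367)/√[1091.51·(1/16 + 1/34)] = 1.298
df = n₁ + n₂ − 2 = 48
Two-sided p-value ≈ 0.201
Since p ≈ 0.201 > α = 0.01, fail to reject H0; the data do not provide sufficient evidence against H0.

t = 1.298, df = 48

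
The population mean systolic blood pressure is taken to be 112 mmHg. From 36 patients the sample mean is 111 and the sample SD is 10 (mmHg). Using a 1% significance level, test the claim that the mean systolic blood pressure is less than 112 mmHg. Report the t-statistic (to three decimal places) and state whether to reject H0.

t = -0.600; fail to reject H0

H0: μ = 112; H1: μ < 112 (one-sample t-test, left-tailed).
t = (x̄ − μ₀)/(s/√n) = (111 − 112)/(10/√36) = -0.600
df = n − 1 = 35
p-value = P(T ≤ -0.600) ≈ 0.2762
Since p ≈ 0.2762 > α = 0.01, fail to reject H0; the data do not provide sufficient evidence against H0.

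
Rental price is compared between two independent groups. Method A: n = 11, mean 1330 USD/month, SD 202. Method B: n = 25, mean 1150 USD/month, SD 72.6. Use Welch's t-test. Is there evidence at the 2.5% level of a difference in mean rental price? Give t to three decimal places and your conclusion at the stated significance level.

t = 2.875; reject H0

Let group 1 = method A, group 2 = method B. H0: μ_1 = μ_2; H1: μ_1 ≠ μ_2 (Welch's two-sample t-test, two-sided).
t = (x̄_1 − x̄_2)/√(s_1²/n_1 + s_2²/n_2) = (1330 − 1150)/√(202²/11 + 72.6²/25) = 2.875
Welch–Satterthwaite df ≈ 11.15
Two-sided p-value ≈ 0.015
Since p ≈ 0.015 < α = 0.025, reject H0; the evidence is statistically significant.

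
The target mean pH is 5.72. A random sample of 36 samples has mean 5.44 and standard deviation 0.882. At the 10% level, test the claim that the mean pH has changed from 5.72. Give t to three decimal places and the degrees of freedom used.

t = -1.905, df = 35

H0: μ = 5.72; H1: μ ≠ 5.72 (one-sample t-test, two-sided).
t = (x̄ − μ₀)/(s/√n) = (5.44 − 5.72)/(0.882/√36) = -1.905
df = n − 1 = 35
Two-sided p-value ≈ 0.065
Since p ≈ 0.065 < α = 0.1, reject H0; the evidence is statistically significant.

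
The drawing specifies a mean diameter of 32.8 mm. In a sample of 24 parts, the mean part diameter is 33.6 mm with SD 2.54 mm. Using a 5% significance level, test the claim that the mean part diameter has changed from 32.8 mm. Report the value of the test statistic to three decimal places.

1.543

H0: μ = 32.8; H1: μ ≠ 32.8 (one-sample t-test, two-sided).
t = (x̄ − μ₀)/(s/√n) = (33.6 − 32.8)/(2.54/√24) = 1.543
df = n − 1 = 23
Two-sided p-value ≈ 0.1365
Since p ≈ 0.1365 > α = 0.05, fail to reject H0; the evidence is not statistically significant.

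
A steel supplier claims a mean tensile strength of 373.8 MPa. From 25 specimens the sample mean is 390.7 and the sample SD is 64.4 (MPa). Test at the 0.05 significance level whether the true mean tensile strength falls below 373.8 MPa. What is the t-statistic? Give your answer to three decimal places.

1.312

H0: μ = 373.8; H1: μ < 373.8 (one-sample t-test, left-tailed).
t = (x̄ − μ₀)/(s/√n) = (390.7 − 373.8)/(64.4/√25) = 1.312
df = n − 1 = 24
p-value = P(T ≤ 1.312) ≈ 0.899
Since p ≈ 0.899 > α = 0.05, fail to reject H0; the data do not provide sufficient evidence against H0.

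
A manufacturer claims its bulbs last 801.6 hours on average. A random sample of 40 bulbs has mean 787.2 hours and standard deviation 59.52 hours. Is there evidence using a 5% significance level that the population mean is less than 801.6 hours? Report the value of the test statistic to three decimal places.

-1.530

H0: μ = 801.6; H1: μ < 801.6 (one-sample t-test, left-tailed).
t = (x̄ − μ₀)/(s/√n) = (787.2 − 801.6)/(59.52/√40) = -1.530
df = n − 1 = 39
p-value = P(T ≤ -1.530) ≈ 0.067
Since p ≈ 0.067 > α = 0.05, fail to reject H0; the evidence is not statistically significant.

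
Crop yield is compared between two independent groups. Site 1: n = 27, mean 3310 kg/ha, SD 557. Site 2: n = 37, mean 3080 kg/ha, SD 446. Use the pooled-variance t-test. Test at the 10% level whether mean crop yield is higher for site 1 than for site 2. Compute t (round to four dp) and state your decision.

Let group 1 = site 1, group 2 = site 2. H0: μ_1 = μ_2; H1: μ_1 > μ_2 (two-sample pooled-variance t-test, right-tailed).
s_p² = [(27−1)·557² + (37−1)·446²]/(27+37−2) = 245604
t = (3310 − 3080)/√[245604·(1/27 + 1/37)] = 1.8336
df = n₁ + n₂ − 2 = 62
p-value = P(T ≥ 1.8336) ≈ 0.0358
Since p ≈ 0.0358 < α = 0.1, reject H0; the data support H1.

t = 1.8336; reject H0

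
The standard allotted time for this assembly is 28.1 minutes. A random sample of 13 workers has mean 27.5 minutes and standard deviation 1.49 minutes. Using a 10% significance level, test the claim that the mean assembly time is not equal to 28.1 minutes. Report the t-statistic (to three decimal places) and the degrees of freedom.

H0: μ = 28.1; H1: μ ≠ 28.1 (one-sample t-test, two-sided).
t = (x̄ − μ₀)/(s/√n) = (27.5 − 28.1)/(1.49/√13) = -1.452
df = n − 1 = 12
Two-sided p-value ≈ 0.1722
Since p ≈ 0.1722 > α = 0.1, fail to reject H0; the evidence is not statistically significant.

t = -1.452, df = 12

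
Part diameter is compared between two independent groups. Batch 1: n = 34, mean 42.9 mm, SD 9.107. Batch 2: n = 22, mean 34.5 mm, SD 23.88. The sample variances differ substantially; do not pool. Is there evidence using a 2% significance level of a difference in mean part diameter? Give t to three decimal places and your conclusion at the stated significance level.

t = 1.577; fail to reject H0

Let group 1 = batch 1, group 2 = batch 2. H0: μ_1 = μ_2; H1: μ_1 ≠ μ_2 (Welch's two-sample t-test, two-sided).
t = (x̄_1 − x̄_2)/√(s_1²/n_1 + s_2²/n_2) = (42.9 − 34.5)/√(9.107²/34 + 23.88²/22) = 1.577
Welch–Satterthwaite df ≈ 25.00
Two-sided p-value ≈ 0.1273
Since p ≈ 0.1273 > α = 0.02, fail to reject H0; the data do not provide sufficient evidence against H0.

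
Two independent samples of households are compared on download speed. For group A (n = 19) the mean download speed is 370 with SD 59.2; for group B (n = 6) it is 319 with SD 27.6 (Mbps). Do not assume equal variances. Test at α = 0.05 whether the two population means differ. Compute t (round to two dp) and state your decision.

Let group 1 = group A, group 2 = group B. H0: μ_1 = μ_2; H1: μ_1 ≠ μ_2 (Welch's two-sample t-test, two-sided).
t = (x̄_1 − x̄_2)/√(s_1²/n_1 + s_2²/n_2) = (370 − 319)/√(59.2²/19 + 27.6²/6) = 2.89
Welch–Satterthwaite df ≈ 18.96
Two-sided p-value ≈ 0.0094
Since p ≈ 0.0094 < α = 0.05, reject H0; the data support H1.

t = 2.89; reject H0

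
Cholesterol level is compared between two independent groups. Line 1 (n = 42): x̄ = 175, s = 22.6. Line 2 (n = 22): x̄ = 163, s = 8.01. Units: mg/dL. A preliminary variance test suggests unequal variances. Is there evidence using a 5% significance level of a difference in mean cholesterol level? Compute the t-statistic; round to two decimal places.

Let group 1 = line 1, group 2 = line 2. H0: μ_1 = μ_2; H1: μ_1 ≠ μ_2 (Welch's two-sample t-test, two-sided).
t = (x̄_1 − x̄_2)/√(s_1²/n_1 + s_2²/n_2) = (175 − 163)/√(22.6²/42 + 8.01²/22) = 3.09
Welch–Satterthwaite df ≈ 56.66
Two-sided p-value ≈ 0.003
Since p ≈ 0.003 < α = 0.05, reject H0; the data support H1.

3.09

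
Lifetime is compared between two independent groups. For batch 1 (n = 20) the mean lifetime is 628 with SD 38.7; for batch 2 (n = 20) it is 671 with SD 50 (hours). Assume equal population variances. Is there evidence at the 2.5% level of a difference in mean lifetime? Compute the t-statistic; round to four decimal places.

Let group 1 = batch 1, group 2 = batch 2. H0: μ_1 = μ_2; H1: μ_1 ≠ μ_2 (two-sample pooled-variance t-test, two-sided).
s_p² = [(20−1)·38.7² + (20−1)·50²]/(20+20−2) = 1998.85
t = (628 − 671)/√[1998.85·(1/20 + 1/20)] = -3.0414
df = n₁ + n₂ − 2 = 38
Two-sided p-value ≈ 0.0043
Since p ≈ 0.0043 < α = 0.025, reject H0; the data support H1.

-3.0414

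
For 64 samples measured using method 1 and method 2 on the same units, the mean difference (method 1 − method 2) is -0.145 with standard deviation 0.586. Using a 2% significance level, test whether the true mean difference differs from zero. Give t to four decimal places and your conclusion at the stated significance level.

t = -1.9795; fail to reject H0

H0: μ_d = 0; H1: μ_d ≠ 0 (paired t-test on the differences, two-sided).
t = d̄/(s_d/√n) = -0.145/(0.586/√64) = -1.9795
df = n − 1 = 63
Two-sided p-value ≈ 0.0521
Since p ≈ 0.0521 > α = 0.02, fail to reject H0; the evidence is not statistically significant.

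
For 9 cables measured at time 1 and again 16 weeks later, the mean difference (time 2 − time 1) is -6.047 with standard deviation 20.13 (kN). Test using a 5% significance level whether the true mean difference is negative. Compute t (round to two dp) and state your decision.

H0: μ_d = 0; H1: μ_d < 0 (paired t-test on the differences, left-tailed).
t = d̄/(s_d/√n) = -6.047/(20.13/√9) = -0.90
df = n − 1 = 8
p-value = P(T ≤ -0.90) ≈ 0.1969
Since p ≈ 0.1969 > α = 0.05, fail to reject H0; the evidence is not statistically significant.

t = -0.90; fail to reject H0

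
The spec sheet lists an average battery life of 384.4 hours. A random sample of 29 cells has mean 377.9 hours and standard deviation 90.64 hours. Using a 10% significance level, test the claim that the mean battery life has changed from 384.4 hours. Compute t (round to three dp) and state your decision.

t = -0.386; fail to reject H0

H0: μ = 384.4; H1: μ ≠ 384.4 (one-sample t-test, two-sided).
t = (x̄ − μ₀)/(s/√n) = (377.9 − 384.4)/(90.64/√29) = -0.386
df = n − 1 = 28
Two-sided p-value ≈ 0.7023
Since p ≈ 0.7023 > α = 0.1, fail to reject H0; the data do not provide sufficient evidence against H0.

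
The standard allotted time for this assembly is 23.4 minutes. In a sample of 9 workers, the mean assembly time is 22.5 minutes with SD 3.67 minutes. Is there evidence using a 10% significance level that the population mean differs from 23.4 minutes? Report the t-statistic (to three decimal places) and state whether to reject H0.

H0: μ = 23.4; H1: μ ≠ 23.4 (one-sample t-test, two-sided).
t = (x̄ − μ₀)/(s/√n) = (22.5 − 23.4)/(3.67/√9) = -0.736
df = n − 1 = 8
Two-sided p-value ≈ 0.4829
Since p ≈ 0.4829 > α = 0.1, fail to reject H0; the evidence is not statistically significant.

t = -0.736; fail to reject H0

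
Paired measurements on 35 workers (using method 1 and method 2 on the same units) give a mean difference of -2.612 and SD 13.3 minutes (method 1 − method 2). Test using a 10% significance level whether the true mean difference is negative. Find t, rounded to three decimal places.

H0: μ_d = 0; H1: μ_d < 0 (paired t-test on the differences, left-tailed).
t = d̄/(s_d/√n) = -2.612/(13.3/√35) = -1.162
df = n − 1 = 34
p-value = P(T ≤ -1.162) ≈ 0.1267
Since p ≈ 0.1267 > α = 0.1, fail to reject H0; the data do not provide sufficient evidence against H0.

-1.162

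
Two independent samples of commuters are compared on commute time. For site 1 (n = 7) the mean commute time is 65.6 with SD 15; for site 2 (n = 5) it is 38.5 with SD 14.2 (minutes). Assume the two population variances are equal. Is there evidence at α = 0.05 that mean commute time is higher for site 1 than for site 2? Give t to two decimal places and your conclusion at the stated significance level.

t = 3.15; reject H0

Let group 1 = site 1, group 2 = site 2. H0: μ_1 = μ_2; H1: μ_1 > μ_2 (two-sample pooled-variance t-test, right-tailed).
s_p² = [(7−1)·15² + (5−1)·14.2²]/(7+5−2) = 215.656
t = (65.6 − 38.5)/√[215.656·(1/7 + 1/5)] = 3.15
df = n₁ + n₂ − 2 = 10
p-value = P(T ≥ 3.15) ≈ 0.0052
Since p ≈ 0.0052 < α = 0.05, reject H0; the evidence is statistically significant.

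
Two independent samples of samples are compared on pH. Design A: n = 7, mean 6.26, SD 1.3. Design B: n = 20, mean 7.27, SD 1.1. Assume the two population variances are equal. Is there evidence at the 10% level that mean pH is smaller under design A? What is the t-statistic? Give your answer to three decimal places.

-1.998

Let group 1 = design A, group 2 = design B. H0: μ_1 = μ_2; H1: μ_1 < μ_2 (two-sample pooled-variance t-test, left-tailed).
s_p² = [(7−1)·1.3² + (20−1)·1.1²]/(7+20−2) = 1.3252
t = (6.26 − 7.27)/√[1.3252·(1/7 + 1/20)] = -1.998
df = n₁ + n₂ − 2 = 25
p-value = P(T ≤ -1.998) ≈ 0.0284
Since p ≈ 0.0284 < α = 0.1, reject H0; the evidence is statistically significant.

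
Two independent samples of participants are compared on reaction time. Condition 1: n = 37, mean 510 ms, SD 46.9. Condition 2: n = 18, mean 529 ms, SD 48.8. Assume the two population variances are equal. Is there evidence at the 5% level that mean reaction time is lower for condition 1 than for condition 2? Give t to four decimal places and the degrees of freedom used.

Let group 1 = condition 1, group 2 = condition 2. H0: μ_1 = μ_2; H1: μ_1 < μ_2 (two-sample pooled-variance t-test, left-tailed).
s_p² = [(37−1)·46.9² + (18−1)·48.8²]/(37+18−2) = 2257.93
t = (510 − 529)/√[2257.93·(1/37 + 1/18)] = -1.3914
df = n₁ + n₂ − 2 = 53
p-value = P(T ≤ -1.3914) ≈ 0.085
Since p ≈ 0.085 > α = 0.05, fail to reject H0; the evidence is not statistically significant.

t = -1.3914, df = 53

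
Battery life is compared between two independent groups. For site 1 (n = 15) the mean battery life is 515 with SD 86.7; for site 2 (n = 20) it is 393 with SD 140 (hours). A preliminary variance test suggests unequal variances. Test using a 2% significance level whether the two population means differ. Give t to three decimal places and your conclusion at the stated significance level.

t = 3.170; reject H0

Let group 1 = site 1, group 2 = site 2. H0: μ_1 = μ_2; H1: μ_1 ≠ μ_2 (Welch's two-sample t-test, two-sided).
t = (x̄_1 − x̄_2)/√(s_1²/n_1 + s_2²/n_2) = (515 − 393)/√(86.7²/15 + 140²/20) = 3.170
Welch–Satterthwaite df ≈ 32.03
Two-sided p-value ≈ 0.0033
Since p ≈ 0.0033 < α = 0.02, reject H0; the data support H1.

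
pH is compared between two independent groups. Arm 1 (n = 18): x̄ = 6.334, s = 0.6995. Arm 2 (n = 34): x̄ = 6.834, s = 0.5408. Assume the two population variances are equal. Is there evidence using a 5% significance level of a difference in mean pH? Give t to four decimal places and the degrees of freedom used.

Let group 1 = arm 1, group 2 = arm 2. H0: μ_1 = μ_2; H1: μ_1 ≠ μ_2 (two-sample pooled-variance t-test, two-sided).
s_p² = [(18−1)·0.6995² + (34−1)·0.5408²]/(18+34−2) = 0.359389
t = (6.334 − 6.834)/√[0.359389·(1/18 + 1/34)] = -2.8613
df = n₁ + n₂ − 2 = 50
Two-sided p-value ≈ 0.006
Since p ≈ 0.006 < α = 0.05, reject H0; the evidence is statistically significant.

t = -2.8613, df = 50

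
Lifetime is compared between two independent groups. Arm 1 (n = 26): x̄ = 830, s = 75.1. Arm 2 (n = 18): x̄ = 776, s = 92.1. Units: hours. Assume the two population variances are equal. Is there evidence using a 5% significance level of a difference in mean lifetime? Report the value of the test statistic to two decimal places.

Let group 1 = arm 1, group 2 = arm 2. H0: μ_1 = μ_2; H1: μ_1 ≠ μ_2 (two-sample pooled-variance t-test, two-sided).
s_p² = [(26−1)·75.1² + (18−1)·92.1²]/(26+18−2) = 6790.51
t = (830 − 776)/√[6790.51·(1/26 + 1/18)] = 2.14
df = n₁ + n₂ − 2 = 42
Two-sided p-value ≈ 0.038
Since p ≈ 0.038 < α = 0.05, reject H0; the data support H1.

2.14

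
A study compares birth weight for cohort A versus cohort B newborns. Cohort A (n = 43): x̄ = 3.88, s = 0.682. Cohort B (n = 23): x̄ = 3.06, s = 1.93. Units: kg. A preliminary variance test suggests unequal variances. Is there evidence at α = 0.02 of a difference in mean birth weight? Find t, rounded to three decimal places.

Let group 1 = cohort A, group 2 = cohort B. H0: μ_1 = μ_2; H1: μ_1 ≠ μ_2 (Welch's two-sample t-test, two-sided).
t = (x̄_1 − x̄_2)/√(s_1²/n_1 + s_2²/n_2) = (3.88 − 3.06)/√(0.682²/43 + 1.93²/23) = 1.973
Welch–Satterthwaite df ≈ 24.98
Two-sided p-value ≈ 0.0597
Since p ≈ 0.0597 > α = 0.02, fail to reject H0; the evidence is not statistically significant.

1.973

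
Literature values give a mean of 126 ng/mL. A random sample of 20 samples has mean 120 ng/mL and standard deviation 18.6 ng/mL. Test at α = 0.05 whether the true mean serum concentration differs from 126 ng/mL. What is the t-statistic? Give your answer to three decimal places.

-1.443

H0: μ = 126; H1: μ ≠ 126 (one-sample t-test, two-sided).
t = (x̄ − μ₀)/(s/√n) = (120 − 126)/(18.6/√20) = -1.443
df = n − 1 = 19
Two-sided p-value ≈ 0.165
Since p ≈ 0.165 > α = 0.05, fail to reject H0; the data do not provide sufficient evidence against H0.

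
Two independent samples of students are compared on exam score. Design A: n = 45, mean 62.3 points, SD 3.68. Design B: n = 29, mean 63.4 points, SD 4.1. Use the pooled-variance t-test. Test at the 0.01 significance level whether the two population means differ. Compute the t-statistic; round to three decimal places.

Let group 1 = design A, group 2 = design B. H0: μ_1 = μ_2; H1: μ_1 ≠ μ_2 (two-sample pooled-variance t-test, two-sided).
s_p² = [(45−1)·3.68² + (29−1)·4.1²]/(45+29−2) = 14.8131
t = (62.3 − 63.4)/√[14.8131·(1/45 + 1/29)] = -1.200
df = n₁ + n₂ − 2 = 72
Two-sided p-value ≈ 0.234
Since p ≈ 0.234 > α = 0.01, fail to reject H0; the evidence is not statistically significant.

-1.200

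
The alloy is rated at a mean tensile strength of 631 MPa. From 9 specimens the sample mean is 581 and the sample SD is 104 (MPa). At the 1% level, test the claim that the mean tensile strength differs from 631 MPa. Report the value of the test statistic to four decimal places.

-1.4423

H0: μ = 631; H1: μ ≠ 631 (one-sample t-test, two-sided).
t = (x̄ − μ₀)/(s/√n) = (581 − 631)/(104/√9) = -1.4423
df = n − 1 = 8
Two-sided p-value ≈ 0.187
Since p ≈ 0.187 > α = 0.01, fail to reject H0; the evidence is not statistically significant.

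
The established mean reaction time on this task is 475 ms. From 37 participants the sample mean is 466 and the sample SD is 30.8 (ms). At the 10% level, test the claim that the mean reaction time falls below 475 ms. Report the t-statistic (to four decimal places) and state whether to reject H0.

t = -1.7774; reject H0

H0: μ = 475; H1: μ < 475 (one-sample t-test, left-tailed).
t = (x̄ − μ₀)/(s/√n) = (466 − 475)/(30.8/√37) = -1.7774
df = n − 1 = 36
p-value = P(T ≤ -1.7774) ≈ 0.0420
Since p ≈ 0.0420 < α = 0.1, reject H0; the data support H1.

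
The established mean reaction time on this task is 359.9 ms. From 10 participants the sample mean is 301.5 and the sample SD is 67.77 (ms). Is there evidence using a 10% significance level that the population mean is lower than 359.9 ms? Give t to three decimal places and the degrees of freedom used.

t = -2.725, df = 9

H0: μ = 359.9; H1: μ < 359.9 (one-sample t-test, left-tailed).
t = (x̄ − μ₀)/(s/√n) = (301.5 − 359.9)/(67.77/√10) = -2.725
df = n − 1 = 9
p-value = P(T ≤ -2.725) ≈ 0.012
Since p ≈ 0.012 < α = 0.1, reject H0; the evidence is statistically significant.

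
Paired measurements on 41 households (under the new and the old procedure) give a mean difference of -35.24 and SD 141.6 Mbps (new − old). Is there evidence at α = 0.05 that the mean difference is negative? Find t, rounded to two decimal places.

H0: μ_d = 0; H1: μ_d < 0 (paired t-test on the differences, left-tailed).
t = d̄/(s_d/√n) = -35.24/(141.6/√41) = -1.59
df = n − 1 = 40
p-value = P(T ≤ -1.59) ≈ 0.0595
Since p ≈ 0.0595 > α = 0.05, fail to reject H0; the data do not provide sufficient evidence against H0.

-1.59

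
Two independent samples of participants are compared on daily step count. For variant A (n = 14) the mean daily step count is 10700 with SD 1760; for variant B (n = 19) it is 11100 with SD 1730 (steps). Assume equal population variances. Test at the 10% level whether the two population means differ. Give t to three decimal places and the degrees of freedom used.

t = -0.652, df = 31

Let group 1 = variant A, group 2 = variant B. H0: μ_1 = μ_2; H1: μ_1 ≠ μ_2 (two-sample pooled-variance t-test, two-sided).
s_p² = [(14−1)·1760² + (19−1)·1730²]/(14+19−2) = 3036810
t = (10700 − 11100)/√[3036810·(1/14 + 1/19)] = -0.652
df = n₁ + n₂ − 2 = 31
Two-sided p-value ≈ 0.5194
Since p ≈ 0.5194 > α = 0.1, fail to reject H0; the evidence is not statistically significant.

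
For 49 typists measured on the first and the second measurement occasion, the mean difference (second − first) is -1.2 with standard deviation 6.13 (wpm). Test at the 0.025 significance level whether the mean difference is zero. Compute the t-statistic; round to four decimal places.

-1.3703

H0: μ_d = 0; H1: μ_d ≠ 0 (paired t-test on the differences, two-sided).
t = d̄/(s_d/√n) = -1.2/(6.13/√49) = -1.3703
df = n − 1 = 48
Two-sided p-value ≈ 0.177
Since p ≈ 0.177 > α = 0.025, fail to reject H0; the data do not provide sufficient evidence against H0.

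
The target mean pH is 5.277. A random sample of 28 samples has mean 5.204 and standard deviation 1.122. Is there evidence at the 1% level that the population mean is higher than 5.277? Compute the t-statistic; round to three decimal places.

-0.344

H0: μ = 5.277; H1: μ > 5.277 (one-sample t-test, right-tailed).
t = (x̄ − μ₀)/(s/√n) = (5.204 − 5.277)/(1.122/√28) = -0.344
df = n − 1 = 27
p-value = P(T ≥ -0.344) ≈ 0.6333
Since p ≈ 0.6333 > α = 0.01, fail to reject H0; the data do not provide sufficient evidence against H0.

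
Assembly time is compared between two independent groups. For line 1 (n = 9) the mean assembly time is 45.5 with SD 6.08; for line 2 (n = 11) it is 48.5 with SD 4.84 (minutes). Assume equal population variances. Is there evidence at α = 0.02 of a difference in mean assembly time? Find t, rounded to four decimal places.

-1.2301

Let group 1 = line 1, group 2 = line 2. H0: μ_1 = μ_2; H1: μ_1 ≠ μ_2 (two-sample pooled-variance t-test, two-sided).
s_p² = [(9−1)·6.08² + (11−1)·4.84²]/(9+11−2) = 29.4437
t = (45.5 − 48.5)/√[29.4437·(1/9 + 1/11)] = -1.2301
df = n₁ + n₂ − 2 = 18
Two-sided p-value ≈ 0.235
Since p ≈ 0.235 > α = 0.02, fail to reject H0; the evidence is not statistically significant.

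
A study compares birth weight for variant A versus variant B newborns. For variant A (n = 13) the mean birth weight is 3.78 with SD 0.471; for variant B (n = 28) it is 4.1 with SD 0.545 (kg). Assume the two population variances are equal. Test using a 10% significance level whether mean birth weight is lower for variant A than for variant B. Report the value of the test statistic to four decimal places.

Let group 1 = variant A, group 2 = variant B. H0: μ_1 = μ_2; H1: μ_1 < μ_2 (two-sample pooled-variance t-test, left-tailed).
s_p² = [(13−1)·0.471² + (28−1)·0.545²]/(13+28−2) = 0.273891
t = (3.78 − 4.1)/√[0.273891·(1/13 + 1/28)] = -1.8219
df = n₁ + n₂ − 2 = 39
p-value = P(T ≤ -1.8219) ≈ 0.038
Since p ≈ 0.038 < α = 0.1, reject H0; the data support H1.

-1.8219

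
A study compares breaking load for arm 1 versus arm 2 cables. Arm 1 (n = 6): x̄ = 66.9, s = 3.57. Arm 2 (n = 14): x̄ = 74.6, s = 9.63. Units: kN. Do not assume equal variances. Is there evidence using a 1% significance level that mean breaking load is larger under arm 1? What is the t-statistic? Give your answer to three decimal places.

-2.603

Let group 1 = arm 1, group 2 = arm 2. H0: μ_1 = μ_2; H1: μ_1 > μ_2 (Welch's two-sample t-test, right-tailed).
t = (x̄_1 − x̄_2)/√(s_1²/n_1 + s_2²/n_2) = (66.9 − 74.6)/√(3.57²/6 + 9.63²/14) = -2.603
Welch–Satterthwaite df ≈ 17.89
p-value = P(T ≥ -2.603) ≈ 0.991
Since p ≈ 0.991 > α = 0.01, fail to reject H0; the evidence is not statistically significant.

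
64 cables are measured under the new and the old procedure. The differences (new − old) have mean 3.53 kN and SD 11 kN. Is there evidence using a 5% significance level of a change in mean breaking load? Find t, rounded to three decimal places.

H0: μ_d = 0; H1: μ_d ≠ 0 (paired t-test on the differences, two-sided).
t = d̄/(s_d/√n) = 3.53/(11/√64) = 2.567
df = n − 1 = 63
Two-sided p-value ≈ 0.0126
Since p ≈ 0.0126 < α = 0.05, reject H0; the data support H1.

2.567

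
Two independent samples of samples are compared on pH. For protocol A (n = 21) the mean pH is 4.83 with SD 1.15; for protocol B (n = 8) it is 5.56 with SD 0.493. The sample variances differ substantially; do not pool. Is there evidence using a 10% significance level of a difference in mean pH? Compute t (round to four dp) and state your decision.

Let group 1 = protocol A, group 2 = protocol B. H0: μ_1 = μ_2; H1: μ_1 ≠ μ_2 (Welch's two-sample t-test, two-sided).
t = (x̄_1 − x̄_2)/√(s_1²/n_1 + s_2²/n_2) = (4.83 − 5.56)/√(1.15²/21 + 0.493²/8) = -2.3892
Welch–Satterthwaite df ≈ 26.40
Two-sided p-value ≈ 0.024
Since p ≈ 0.024 < α = 0.1, reject H0; the evidence is statistically significant.

t = -2.3892; reject H0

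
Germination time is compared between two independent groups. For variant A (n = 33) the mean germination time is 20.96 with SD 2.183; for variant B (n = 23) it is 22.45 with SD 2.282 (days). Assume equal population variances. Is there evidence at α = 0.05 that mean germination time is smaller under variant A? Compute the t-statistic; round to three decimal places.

-2.467

Let group 1 = variant A, group 2 = variant B. H0: μ_1 = μ_2; H1: μ_1 < μ_2 (two-sample pooled-variance t-test, left-tailed).
s_p² = [(33−1)·2.183² + (23−1)·2.282²]/(33+23−2) = 4.94558
t = (20.96 − 22.45)/√[4.94558·(1/33 + 1/23)] = -2.467
df = n₁ + n₂ − 2 = 54
p-value = P(T ≤ -2.467) ≈ 0.0084
Since p ≈ 0.0084 < α = 0.05, reject H0; the data support H1.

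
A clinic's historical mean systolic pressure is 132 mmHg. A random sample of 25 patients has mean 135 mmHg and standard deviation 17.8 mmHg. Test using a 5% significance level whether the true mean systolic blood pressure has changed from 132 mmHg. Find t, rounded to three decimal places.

0.843

H0: μ = 132; H1: μ ≠ 132 (one-sample t-test, two-sided).
t = (x̄ − μ₀)/(s/√n) = (135 − 132)/(17.8/√25) = 0.843
df = n − 1 = 24
Two-sided p-value ≈ 0.4077
Since p ≈ 0.4077 > α = 0.05, fail to reject H0; the evidence is not statistically significant.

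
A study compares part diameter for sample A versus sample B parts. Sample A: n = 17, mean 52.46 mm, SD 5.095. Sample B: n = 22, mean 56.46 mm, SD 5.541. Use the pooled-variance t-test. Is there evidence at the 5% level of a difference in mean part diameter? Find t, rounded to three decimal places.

Let group 1 = sample A, group 2 = sample B. H0: μ_1 = μ_2; H1: μ_1 ≠ μ_2 (two-sample pooled-variance t-test, two-sided).
s_p² = [(17−1)·5.095² + (22−1)·5.541²]/(17+22−2) = 28.6514
t = (52.46 − 56.46)/√[28.6514·(1/17 + 1/22)] = -2.314
df = n₁ + n₂ − 2 = 37
Two-sided p-value ≈ 0.0263
Since p ≈ 0.0263 < α = 0.05, reject H0; the evidence is statistically significant.

-2.314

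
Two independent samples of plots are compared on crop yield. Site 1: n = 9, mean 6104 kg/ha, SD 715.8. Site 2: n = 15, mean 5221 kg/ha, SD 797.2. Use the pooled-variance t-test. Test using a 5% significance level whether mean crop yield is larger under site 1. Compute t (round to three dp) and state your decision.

t = 2.725; reject H0

Let group 1 = site 1, group 2 = site 2. H0: μ_1 = μ_2; H1: μ_1 > μ_2 (two-sample pooled-variance t-test, right-tailed).
s_p² = [(9−1)·715.8² + (15−1)·797.2²]/(9+15−2) = 590743
t = (6104 − 5221)/√[590743·(1/9 + 1/15)] = 2.725
df = n₁ + n₂ − 2 = 22
p-value = P(T ≥ 2.725) ≈ 0.0062
Since p ≈ 0.0062 < α = 0.05, reject H0; the evidence is statistically significant.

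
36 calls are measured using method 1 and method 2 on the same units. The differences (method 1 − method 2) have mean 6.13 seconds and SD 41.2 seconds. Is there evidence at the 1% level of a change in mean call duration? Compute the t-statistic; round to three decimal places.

H0: μ_d = 0; H1: μ_d ≠ 0 (paired t-test on the differences, two-sided).
t = d̄/(s_d/√n) = 6.13/(41.2/√36) = 0.893
df = n − 1 = 35
Two-sided p-value ≈ 0.378
Since p ≈ 0.378 > α = 0.01, fail to reject H0; the data do not provide sufficient evidence against H0.

0.893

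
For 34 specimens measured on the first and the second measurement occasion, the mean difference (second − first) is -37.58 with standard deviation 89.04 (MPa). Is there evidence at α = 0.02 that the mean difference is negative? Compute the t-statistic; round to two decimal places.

H0: μ_d = 0; H1: μ_d < 0 (paired t-test on the differences, left-tailed).
t = d̄/(s_d/√n) = -37.58/(89.04/√34) = -2.46
df = n − 1 = 33
p-value = P(T ≤ -2.46) ≈ 0.010
Since p ≈ 0.010 < α = 0.02, reject H0; the data support H1.

-2.46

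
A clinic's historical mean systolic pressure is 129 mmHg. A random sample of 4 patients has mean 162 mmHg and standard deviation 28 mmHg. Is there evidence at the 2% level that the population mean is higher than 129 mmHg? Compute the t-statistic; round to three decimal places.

2.357

H0: μ = 129; H1: μ > 129 (one-sample t-test, right-tailed).
t = (x̄ − μ₀)/(s/√n) = (162 − 129)/(28/√4) = 2.357
df = n − 1 = 3
p-value = P(T ≥ 2.357) ≈ 0.050
Since p ≈ 0.050 > α = 0.02, fail to reject H0; the evidence is not statistically significant.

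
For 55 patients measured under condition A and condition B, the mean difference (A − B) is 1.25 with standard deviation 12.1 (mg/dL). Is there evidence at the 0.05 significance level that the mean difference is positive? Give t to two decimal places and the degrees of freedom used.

t = 0.77, df = 54

H0: μ_d = 0; H1: μ_d > 0 (paired t-test on the differences, right-tailed).
t = d̄/(s_d/√n) = 1.25/(12.1/√55) = 0.77
df = n − 1 = 54
p-value = P(T ≥ 0.77) ≈ 0.2235
Since p ≈ 0.2235 > α = 0.05, fail to reject H0; the data do not provide sufficient evidence against H0.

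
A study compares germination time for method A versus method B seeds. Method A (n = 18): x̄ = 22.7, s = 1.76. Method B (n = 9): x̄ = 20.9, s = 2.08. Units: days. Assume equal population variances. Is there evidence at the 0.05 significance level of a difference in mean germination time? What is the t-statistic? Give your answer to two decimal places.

Let group 1 = method A, group 2 = method B. H0: μ_1 = μ_2; H1: μ_1 ≠ μ_2 (two-sample pooled-variance t-test, two-sided).
s_p² = [(18−1)·1.76² + (9−1)·2.08²]/(18+9−2) = 3.49082
t = (22.7 − 20.9)/√[3.49082·(1/18 + 1/9)] = 2.36
df = n₁ + n₂ − 2 = 25
Two-sided p-value ≈ 0.026
Since p ≈ 0.026 < α = 0.05, reject H0; the data support H1.

2.36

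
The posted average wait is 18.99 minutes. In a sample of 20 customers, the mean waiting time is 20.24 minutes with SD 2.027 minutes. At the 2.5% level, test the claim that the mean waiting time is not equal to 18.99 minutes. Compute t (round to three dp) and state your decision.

t = 2.758; reject H0

H0: μ = 18.99; H1: μ ≠ 18.99 (one-sample t-test, two-sided).
t = (x̄ − μ₀)/(s/√n) = (20.24 − 18.99)/(2.027/√20) = 2.758
df = n − 1 = 19
Two-sided p-value ≈ 0.013
Since p ≈ 0.013 < α = 0.025, reject H0; the evidence is statistically significant.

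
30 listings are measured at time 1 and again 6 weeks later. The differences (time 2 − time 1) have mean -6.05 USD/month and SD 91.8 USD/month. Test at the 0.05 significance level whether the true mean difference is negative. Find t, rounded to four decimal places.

H0: μ_d = 0; H1: μ_d < 0 (paired t-test on the differences, left-tailed).
t = d̄/(s_d/√n) = -6.05/(91.8/√30) = -0.3610
df = n − 1 = 29
p-value = P(T ≤ -0.3610) ≈ 0.3604
Since p ≈ 0.3604 > α = 0.05, fail to reject H0; the data do not provide sufficient evidence against H0.

-0.3610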